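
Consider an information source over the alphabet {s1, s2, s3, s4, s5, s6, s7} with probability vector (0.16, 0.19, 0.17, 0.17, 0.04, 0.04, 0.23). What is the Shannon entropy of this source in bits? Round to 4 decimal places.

2.6066 bits

H = −Σ pᵢ log₂ pᵢ.
−0.16·log₂(0.16) = 0.4230
−0.19·log₂(0.19) = 0.4552
−0.17·log₂(0.17) = 0.4346
−0.17·log₂(0.17) = 0.4346
−0.04·log₂(0.04) = 0.1858
−0.04·log₂(0.04) = 0.1858
−0.23·log₂(0.23) = 0.4877
Sum ≈ 2.6066 → 2.6066 bits.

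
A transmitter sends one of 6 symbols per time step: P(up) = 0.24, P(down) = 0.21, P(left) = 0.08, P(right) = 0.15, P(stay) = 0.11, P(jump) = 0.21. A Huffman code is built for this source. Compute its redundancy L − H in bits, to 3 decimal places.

Entropy H = −Σ p log₂ p ≈ 2.4921 bits.
Huffman merges: 2/25+11/100→19/100; 3/20+19/100→17/50; 21/100+21/100→21/50; 6/25+17/50→29/50; 21/50+29/50→1. L = 253/100 ≈ 2.5300.
L − H = 2.5300 − 2.4921 = 0.038 bits.

0.038 bits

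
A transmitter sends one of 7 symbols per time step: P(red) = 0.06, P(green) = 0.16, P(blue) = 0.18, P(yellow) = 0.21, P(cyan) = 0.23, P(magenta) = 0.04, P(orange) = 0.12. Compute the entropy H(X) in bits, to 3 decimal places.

2.625 bits

H = −Σ pᵢ log₂ pᵢ.
−0.06·log₂(0.06) = 0.2435
−0.16·log₂(0.16) = 0.4230
−0.18·log₂(0.18) = 0.4453
−0.21·log₂(0.21) = 0.4728
−0.23·log₂(0.23) = 0.4877
−0.04·log₂(0.04) = 0.1858
−0.12·log₂(0.12) = 0.3671
Sum ≈ 2.6252 → 2.625 bits.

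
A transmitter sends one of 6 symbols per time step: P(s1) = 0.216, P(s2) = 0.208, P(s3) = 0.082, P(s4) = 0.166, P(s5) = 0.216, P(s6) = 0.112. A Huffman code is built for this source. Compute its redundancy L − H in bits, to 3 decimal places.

0.048 bits

Entropy H = −Σ p log₂ p ≈ 2.5060 bits.
Huffman merges: 41/500+14/125→97/500; 83/500+97/500→9/25; 26/125+27/125→53/125; 27/125+9/25→72/125; 53/125+72/125→1. L = 1277/500 ≈ 2.5540.
L − H = 2.5540 − 2.5060 = 0.048 bits.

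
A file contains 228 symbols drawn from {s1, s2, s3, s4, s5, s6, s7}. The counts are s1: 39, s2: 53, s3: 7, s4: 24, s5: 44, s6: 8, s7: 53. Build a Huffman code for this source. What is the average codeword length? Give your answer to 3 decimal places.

2.579 bits/symbol

Probabilities are the counts divided by 228.
Repeatedly combine the two least-probable nodes; the expected code length is the sum of the merged weights.
merge 7/228 + 2/57 → 5/76
merge 5/76 + 2/19 → 13/76
merge 13/76 + 13/76 → 13/38
merge 11/57 + 53/228 → 97/228
merge 53/228 + 13/38 → 131/228
merge 97/228 + 131/228 → 1
L = 5/76 + 13/76 + 13/38 + 97/228 + 131/228 + 1 = 49/19 ≈ 2.579 bits/symbol.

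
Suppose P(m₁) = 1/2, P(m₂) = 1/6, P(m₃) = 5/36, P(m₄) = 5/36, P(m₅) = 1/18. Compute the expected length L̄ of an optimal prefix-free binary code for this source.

Repeatedly combine the two least-probable nodes; the expected code length is the sum of the merged weights.
merge 1/18 + 5/36 → 7/36
merge 5/36 + 1/6 → 11/36
merge 7/36 + 11/36 → 1/2
merge 1/2 + 1/2 → 1
L = 7/36 + 11/36 + 1/2 + 1 = 2 bits/symbol.

2 bits/symbol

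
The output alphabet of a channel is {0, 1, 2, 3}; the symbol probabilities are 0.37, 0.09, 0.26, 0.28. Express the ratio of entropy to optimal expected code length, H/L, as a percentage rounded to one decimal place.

94.1%

Entropy H = −Σ p log₂ p ≈ 1.8629 bits.
Huffman merges: 9/100+13/50→7/20; 7/25+7/20→63/100; 37/100+63/100→1. L = 99/50 ≈ 1.9800.
Efficiency = H/L = 1.8629/1.9800 = 94.1%.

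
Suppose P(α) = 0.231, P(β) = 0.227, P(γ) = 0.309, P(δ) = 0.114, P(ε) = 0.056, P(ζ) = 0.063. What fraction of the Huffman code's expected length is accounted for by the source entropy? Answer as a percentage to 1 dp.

99.4%

Entropy H = −Σ p log₂ p ≈ 2.3388 bits.
Huffman merges: 7/125+63/1000→119/1000; 57/500+119/1000→233/1000; 227/1000+231/1000→229/500; 233/1000+309/1000→271/500; 229/500+271/500→1. L = 294/125 ≈ 2.3520.
Efficiency = H/L = 2.3388/2.3520 = 99.4%.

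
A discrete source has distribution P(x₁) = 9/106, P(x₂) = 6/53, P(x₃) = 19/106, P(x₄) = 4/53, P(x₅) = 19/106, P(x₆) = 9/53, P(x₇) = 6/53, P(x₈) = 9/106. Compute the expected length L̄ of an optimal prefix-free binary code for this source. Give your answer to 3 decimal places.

Repeatedly combine the two least-probable nodes; the expected code length is the sum of the merged weights.
merge 4/53 + 9/106 → 17/106
merge 9/106 + 6/53 → 21/106
merge 6/53 + 17/106 → 29/106
merge 9/53 + 19/106 → 37/106
merge 19/106 + 21/106 → 20/53
merge 29/106 + 37/106 → 33/53
merge 20/53 + 33/53 → 1
L = 17/106 + 21/106 + 29/106 + 37/106 + 20/53 + 33/53 + 1 = 158/53 ≈ 2.981 bits/symbol.

2.981 bits/symbol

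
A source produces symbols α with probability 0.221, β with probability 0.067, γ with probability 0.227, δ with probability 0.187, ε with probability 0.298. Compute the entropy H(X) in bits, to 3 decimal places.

2.201 bits

H = −Σ pᵢ log₂ pᵢ.
−0.221·log₂(0.221) = 0.4813
−0.067·log₂(0.067) = 0.2613
−0.227·log₂(0.227) = 0.4856
−0.187·log₂(0.187) = 0.4523
−0.298·log₂(0.298) = 0.5205
Sum ≈ 2.2010 → 2.201 bits.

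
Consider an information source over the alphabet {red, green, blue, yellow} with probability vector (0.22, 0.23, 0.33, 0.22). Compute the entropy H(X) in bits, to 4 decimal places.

1.9766 bits

H = −Σ pᵢ log₂ pᵢ.
−0.22·log₂(0.22) = 0.4806
−0.23·log₂(0.23) = 0.4877
−0.33·log₂(0.33) = 0.5278
−0.22·log₂(0.22) = 0.4806
Sum ≈ 1.9766 → 1.9766 bits.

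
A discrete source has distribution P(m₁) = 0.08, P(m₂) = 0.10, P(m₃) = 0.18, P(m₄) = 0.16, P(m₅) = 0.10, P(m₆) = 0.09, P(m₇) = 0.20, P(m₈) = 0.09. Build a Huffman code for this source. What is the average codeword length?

2.97 bits/symbol

Repeatedly combine the two least-probable nodes; the expected code length is the sum of the merged weights.
merge 2/25 + 9/100 → 17/100
merge 9/100 + 1/10 → 19/100
merge 1/10 + 4/25 → 13/50
merge 17/100 + 9/50 → 7/20
merge 19/100 + 1/5 → 39/100
merge 13/50 + 7/20 → 61/100
merge 39/100 + 61/100 → 1
L = 17/100 + 19/100 + 13/50 + 7/20 + 39/100 + 61/100 + 1 = 297/100 = 2.97 bits/symbol.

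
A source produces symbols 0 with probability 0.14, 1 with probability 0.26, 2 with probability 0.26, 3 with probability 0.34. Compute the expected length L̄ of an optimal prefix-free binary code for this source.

Repeatedly combine the two least-probable nodes; the expected code length is the sum of the merged weights.
merge 7/50 + 13/50 → 2/5
merge 13/50 + 17/50 → 3/5
merge 2/5 + 3/5 → 1
L = 2/5 + 3/5 + 1 = 2 bits/symbol.

2 bits/symbol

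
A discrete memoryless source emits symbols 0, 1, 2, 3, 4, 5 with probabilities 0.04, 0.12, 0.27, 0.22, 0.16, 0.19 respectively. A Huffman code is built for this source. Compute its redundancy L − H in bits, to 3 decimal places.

Entropy H = −Σ p log₂ p ≈ 2.4217 bits.
Huffman merges: 1/25+3/25→4/25; 4/25+4/25→8/25; 19/100+11/50→41/100; 27/100+8/25→59/100; 41/100+59/100→1. L = 62/25 ≈ 2.4800.
L − H = 2.4800 − 2.4217 = 0.058 bits.

0.058 bits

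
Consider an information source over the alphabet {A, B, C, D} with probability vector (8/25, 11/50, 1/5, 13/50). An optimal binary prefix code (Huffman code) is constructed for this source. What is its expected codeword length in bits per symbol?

2 bits/symbol

Repeatedly combine the two least-probable nodes; the expected code length is the sum of the merged weights.
merge 1/5 + 11/50 → 21/50
merge 13/50 + 8/25 → 29/50
merge 21/50 + 29/50 → 1
L = 21/50 + 29/50 + 1 = 2 bits/symbol.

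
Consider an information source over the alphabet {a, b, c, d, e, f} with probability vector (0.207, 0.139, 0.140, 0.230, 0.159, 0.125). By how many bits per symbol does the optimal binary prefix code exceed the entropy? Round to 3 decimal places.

Entropy H = −Σ p log₂ p ≈ 2.5477 bits.
Huffman merges: 1/8+139/1000→33/125; 7/50+159/1000→299/1000; 207/1000+23/100→437/1000; 33/125+299/1000→563/1000; 437/1000+563/1000→1. L = 2563/1000 ≈ 2.5630.
L − H = 2.5630 − 2.5477 = 0.015 bits.

0.015 bits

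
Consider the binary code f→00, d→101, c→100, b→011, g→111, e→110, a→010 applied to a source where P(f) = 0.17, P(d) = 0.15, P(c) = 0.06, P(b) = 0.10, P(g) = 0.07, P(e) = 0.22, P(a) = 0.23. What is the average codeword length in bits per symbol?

2.83 bits/symbol

L̄ = Σ pᵢ·ℓᵢ = 0.17·2 + 0.15·3 + 0.06·3 + 0.10·3 + 0.07·3 + 0.22·3 + 0.23·3 = 2.83 bits/symbol.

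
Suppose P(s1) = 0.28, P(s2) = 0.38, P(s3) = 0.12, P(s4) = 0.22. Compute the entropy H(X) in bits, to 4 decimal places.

1.8923 bits

H = −Σ pᵢ log₂ pᵢ.
−0.28·log₂(0.28) = 0.5142
−0.38·log₂(0.38) = 0.5305
−0.12·log₂(0.12) = 0.3671
−0.22·log₂(0.22) = 0.4806
Sum ≈ 1.8923 → 1.8923 bits.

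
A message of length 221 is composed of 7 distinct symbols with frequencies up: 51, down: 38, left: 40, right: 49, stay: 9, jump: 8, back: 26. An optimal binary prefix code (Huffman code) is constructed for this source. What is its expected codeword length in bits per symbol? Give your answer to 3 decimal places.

2.624 bits/symbol

Probabilities are the counts divided by 221.
Repeatedly combine the two least-probable nodes; the expected code length is the sum of the merged weights.
merge 8/221 + 9/221 → 1/13
merge 1/13 + 2/17 → 43/221
merge 38/221 + 40/221 → 6/17
merge 43/221 + 49/221 → 92/221
merge 3/13 + 6/17 → 129/221
merge 92/221 + 129/221 → 1
L = 1/13 + 43/221 + 6/17 + 92/221 + 129/221 + 1 = 580/221 ≈ 2.624 bits/symbol.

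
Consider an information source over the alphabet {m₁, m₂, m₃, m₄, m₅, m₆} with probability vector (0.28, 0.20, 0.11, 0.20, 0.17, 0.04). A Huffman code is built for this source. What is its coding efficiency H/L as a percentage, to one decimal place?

Entropy H = −Σ p log₂ p ≈ 2.4136 bits.
Huffman merges: 1/25+11/100→3/20; 3/20+17/100→8/25; 1/5+1/5→2/5; 7/25+8/25→3/5; 2/5+3/5→1. L = 247/100 ≈ 2.4700.
Efficiency = H/L = 2.4136/2.4700 = 97.7%.

97.7%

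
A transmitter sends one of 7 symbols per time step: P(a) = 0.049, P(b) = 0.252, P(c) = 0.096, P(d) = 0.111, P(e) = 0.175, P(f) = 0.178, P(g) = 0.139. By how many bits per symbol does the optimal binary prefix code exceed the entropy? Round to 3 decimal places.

Entropy H = −Σ p log₂ p ≈ 2.6699 bits.
Huffman merges: 49/1000+12/125→29/200; 111/1000+139/1000→1/4; 29/200+7/40→8/25; 89/500+1/4→107/250; 63/250+8/25→143/250; 107/250+143/250→1. L = 543/200 ≈ 2.7150.
L − H = 2.7150 − 2.6699 = 0.045 bits.

0.045 bits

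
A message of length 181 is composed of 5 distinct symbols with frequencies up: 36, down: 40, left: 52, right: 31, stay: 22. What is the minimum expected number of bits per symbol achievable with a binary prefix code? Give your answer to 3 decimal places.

Probabilities are the counts divided by 181.
Repeatedly combine the two least-probable nodes; the expected code length is the sum of the merged weights.
merge 22/181 + 31/181 → 53/181
merge 36/181 + 40/181 → 76/181
merge 52/181 + 53/181 → 105/181
merge 76/181 + 105/181 → 1
L = 53/181 + 76/181 + 105/181 + 1 = 415/181 ≈ 2.293 bits/symbol.

2.293 bits/symbol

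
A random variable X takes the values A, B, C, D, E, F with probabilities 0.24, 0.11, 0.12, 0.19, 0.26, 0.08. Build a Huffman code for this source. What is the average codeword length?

2.5 bits/symbol

Repeatedly combine the two least-probable nodes; the expected code length is the sum of the merged weights.
merge 2/25 + 11/100 → 19/100
merge 3/25 + 19/100 → 31/100
merge 19/100 + 6/25 → 43/100
merge 13/50 + 31/100 → 57/100
merge 43/100 + 57/100 → 1
L = 19/100 + 31/100 + 43/100 + 57/100 + 1 = 5/2 = 2.5 bits/symbol.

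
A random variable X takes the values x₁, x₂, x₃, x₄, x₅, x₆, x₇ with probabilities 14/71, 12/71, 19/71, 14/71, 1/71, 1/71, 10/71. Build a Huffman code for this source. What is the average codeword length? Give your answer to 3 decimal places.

2.535 bits/symbol

Repeatedly combine the two least-probable nodes; the expected code length is the sum of the merged weights.
merge 1/71 + 1/71 → 2/71
merge 2/71 + 10/71 → 12/71
merge 12/71 + 12/71 → 24/71
merge 14/71 + 14/71 → 28/71
merge 19/71 + 24/71 → 43/71
merge 28/71 + 43/71 → 1
L = 2/71 + 12/71 + 24/71 + 28/71 + 43/71 + 1 = 180/71 ≈ 2.535 bits/symbol.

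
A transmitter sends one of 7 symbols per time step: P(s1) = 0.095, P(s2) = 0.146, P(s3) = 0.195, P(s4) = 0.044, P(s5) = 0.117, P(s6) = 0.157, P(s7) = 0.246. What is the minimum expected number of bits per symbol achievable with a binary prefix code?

2.698 bits/symbol

Repeatedly combine the two least-probable nodes; the expected code length is the sum of the merged weights.
merge 11/250 + 19/200 → 139/1000
merge 117/1000 + 139/1000 → 32/125
merge 73/500 + 157/1000 → 303/1000
merge 39/200 + 123/500 → 441/1000
merge 32/125 + 303/1000 → 559/1000
merge 441/1000 + 559/1000 → 1
L = 139/1000 + 32/125 + 303/1000 + 441/1000 + 559/1000 + 1 = 1349/500 = 2.698 bits/symbol.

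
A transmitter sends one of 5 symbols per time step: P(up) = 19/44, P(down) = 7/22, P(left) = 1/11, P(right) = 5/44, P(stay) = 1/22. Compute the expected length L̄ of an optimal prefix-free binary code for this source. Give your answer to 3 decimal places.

1.955 bits/symbol

Repeatedly combine the two least-probable nodes; the expected code length is the sum of the merged weights.
merge 1/22 + 1/11 → 3/22
merge 5/44 + 3/22 → 1/4
merge 1/4 + 7/22 → 25/44
merge 19/44 + 25/44 → 1
L = 3/22 + 1/4 + 25/44 + 1 = 43/22 ≈ 1.955 bits/symbol.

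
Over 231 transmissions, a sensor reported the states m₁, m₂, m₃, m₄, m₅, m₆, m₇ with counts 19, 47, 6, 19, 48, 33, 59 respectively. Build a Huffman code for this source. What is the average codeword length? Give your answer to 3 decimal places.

Probabilities are the counts divided by 231.
Repeatedly combine the two least-probable nodes; the expected code length is the sum of the merged weights.
merge 2/77 + 19/231 → 25/231
merge 19/231 + 25/231 → 4/21
merge 1/7 + 4/21 → 1/3
merge 47/231 + 16/77 → 95/231
merge 59/231 + 1/3 → 136/231
merge 95/231 + 136/231 → 1
L = 25/231 + 4/21 + 1/3 + 95/231 + 136/231 + 1 = 608/231 ≈ 2.632 bits/symbol.

2.632 bits/symbol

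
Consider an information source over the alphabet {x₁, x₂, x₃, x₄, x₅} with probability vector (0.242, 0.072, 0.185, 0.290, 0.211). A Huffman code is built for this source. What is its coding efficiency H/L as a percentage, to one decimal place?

97.9%

Entropy H = −Σ p log₂ p ≈ 2.2106 bits.
Huffman merges: 9/125+37/200→257/1000; 211/1000+121/500→453/1000; 257/1000+29/100→547/1000; 453/1000+547/1000→1. L = 2257/1000 ≈ 2.2570.
Efficiency = H/L = 2.2106/2.2570 = 97.9%.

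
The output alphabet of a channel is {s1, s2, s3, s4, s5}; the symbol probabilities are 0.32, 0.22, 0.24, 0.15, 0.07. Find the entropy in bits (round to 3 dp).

2.180 bits

H = −Σ pᵢ log₂ pᵢ.
−0.32·log₂(0.32) = 0.5260
−0.22·log₂(0.22) = 0.4806
−0.24·log₂(0.24) = 0.4941
−0.15·log₂(0.15) = 0.4105
−0.07·log₂(0.07) = 0.2686
Sum ≈ 2.1798 → 2.180 bits.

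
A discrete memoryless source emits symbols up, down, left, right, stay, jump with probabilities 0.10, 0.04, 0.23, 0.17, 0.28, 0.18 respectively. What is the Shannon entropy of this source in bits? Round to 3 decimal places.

H = −Σ pᵢ log₂ pᵢ.
−0.10·log₂(0.10) = 0.3322
−0.04·log₂(0.04) = 0.1858
−0.23·log₂(0.23) = 0.4877
−0.17·log₂(0.17) = 0.4346
−0.28·log₂(0.28) = 0.5142
−0.18·log₂(0.18) = 0.4453
Sum ≈ 2.3997 → 2.400 bits.

2.400 bits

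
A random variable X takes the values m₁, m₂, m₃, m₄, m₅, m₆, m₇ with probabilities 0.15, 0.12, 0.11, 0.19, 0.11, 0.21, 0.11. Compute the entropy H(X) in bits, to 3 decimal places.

2.757 bits

H = −Σ pᵢ log₂ pᵢ.
−0.15·log₂(0.15) = 0.4105
−0.12·log₂(0.12) = 0.3671
−0.11·log₂(0.11) = 0.3503
−0.19·log₂(0.19) = 0.4552
−0.11·log₂(0.11) = 0.3503
−0.21·log₂(0.21) = 0.4728
−0.11·log₂(0.11) = 0.3503
Sum ≈ 2.7565 → 2.757 bits.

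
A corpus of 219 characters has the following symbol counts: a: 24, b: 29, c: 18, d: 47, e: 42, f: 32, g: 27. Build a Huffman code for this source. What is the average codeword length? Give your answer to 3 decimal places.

2.785 bits/symbol

Probabilities are the counts divided by 219.
Repeatedly combine the two least-probable nodes; the expected code length is the sum of the merged weights.
merge 6/73 + 8/73 → 14/73
merge 9/73 + 29/219 → 56/219
merge 32/219 + 14/73 → 74/219
merge 14/73 + 47/219 → 89/219
merge 56/219 + 74/219 → 130/219
merge 89/219 + 130/219 → 1
L = 14/73 + 56/219 + 74/219 + 89/219 + 130/219 + 1 = 610/219 ≈ 2.785 bits/symbol.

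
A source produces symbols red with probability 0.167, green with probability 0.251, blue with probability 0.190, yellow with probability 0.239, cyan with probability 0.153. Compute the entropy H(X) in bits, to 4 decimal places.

2.2949 bits

H = −Σ pᵢ log₂ pᵢ.
−0.167·log₂(0.167) = 0.4312
−0.251·log₂(0.251) = 0.5006
−0.190·log₂(0.190) = 0.4552
−0.239·log₂(0.239) = 0.4935
−0.153·log₂(0.153) = 0.4144
Sum ≈ 2.2949 → 2.2949 bits.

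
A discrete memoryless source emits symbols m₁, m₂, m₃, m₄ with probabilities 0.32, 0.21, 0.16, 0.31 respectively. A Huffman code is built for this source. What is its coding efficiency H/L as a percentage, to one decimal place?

Entropy H = −Σ p log₂ p ≈ 1.9457 bits.
Huffman merges: 4/25+21/100→37/100; 31/100+8/25→63/100; 37/100+63/100→1. L = 2 ≈ 2.0000.
Efficiency = H/L = 1.9457/2.0000 = 97.3%.

97.3%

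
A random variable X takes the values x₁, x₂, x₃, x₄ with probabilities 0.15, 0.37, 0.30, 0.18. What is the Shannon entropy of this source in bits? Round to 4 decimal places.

H = −Σ pᵢ log₂ pᵢ.
−0.15·log₂(0.15) = 0.4105
−0.37·log₂(0.37) = 0.5307
−0.30·log₂(0.30) = 0.5211
−0.18·log₂(0.18) = 0.4453
Sum ≈ 1.9077 → 1.9077 bits.

1.9077 bits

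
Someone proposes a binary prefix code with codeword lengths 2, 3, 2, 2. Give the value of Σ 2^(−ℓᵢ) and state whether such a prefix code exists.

0.875; yes

With common denominator 2^3 = 8: Σ 2^(−ℓᵢ) = 2/8 + 1/8 + 2/8 + 2/8 = 7/8 = 0.875.
Kraft's inequality requires Σ ≤ 1; here Σ = 0.875 ≤ 1, so such a prefix code exists.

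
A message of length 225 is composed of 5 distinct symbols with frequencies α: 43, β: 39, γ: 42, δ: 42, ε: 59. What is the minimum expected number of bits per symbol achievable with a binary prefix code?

Probabilities are the counts divided by 225.
Repeatedly combine the two least-probable nodes; the expected code length is the sum of the merged weights.
merge 13/75 + 14/75 → 9/25
merge 14/75 + 43/225 → 17/45
merge 59/225 + 9/25 → 28/45
merge 17/45 + 28/45 → 1
L = 9/25 + 17/45 + 28/45 + 1 = 59/25 = 2.36 bits/symbol.

2.36 bits/symbol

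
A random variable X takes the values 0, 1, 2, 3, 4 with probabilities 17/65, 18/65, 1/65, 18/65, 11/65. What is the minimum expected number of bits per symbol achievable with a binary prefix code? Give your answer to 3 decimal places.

Repeatedly combine the two least-probable nodes; the expected code length is the sum of the merged weights.
merge 1/65 + 11/65 → 12/65
merge 12/65 + 17/65 → 29/65
merge 18/65 + 18/65 → 36/65
merge 29/65 + 36/65 → 1
L = 12/65 + 29/65 + 36/65 + 1 = 142/65 ≈ 2.185 bits/symbol.

2.185 bits/symbol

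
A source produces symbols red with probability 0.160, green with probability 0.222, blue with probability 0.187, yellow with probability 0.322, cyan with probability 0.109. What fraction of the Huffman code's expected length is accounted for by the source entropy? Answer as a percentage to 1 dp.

Entropy H = −Σ p log₂ p ≈ 2.2324 bits.
Huffman merges: 109/1000+4/25→269/1000; 187/1000+111/500→409/1000; 269/1000+161/500→591/1000; 409/1000+591/1000→1. L = 2269/1000 ≈ 2.2690.
Efficiency = H/L = 2.2324/2.2690 = 98.4%.

98.4%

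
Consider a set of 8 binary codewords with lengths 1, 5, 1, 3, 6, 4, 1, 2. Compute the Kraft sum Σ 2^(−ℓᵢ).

1.984375

With common denominator 2^6 = 64: Σ 2^(−ℓᵢ) = 32/64 + 2/64 + 32/64 + 8/64 + 1/64 + 4/64 + 32/64 + 16/64 = 127/64 = 1.984375.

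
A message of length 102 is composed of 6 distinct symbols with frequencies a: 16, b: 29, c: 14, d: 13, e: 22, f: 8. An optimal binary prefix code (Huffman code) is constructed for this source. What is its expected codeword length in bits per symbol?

2.5 bits/symbol

Probabilities are the counts divided by 102.
Repeatedly combine the two least-probable nodes; the expected code length is the sum of the merged weights.
merge 4/51 + 13/102 → 7/34
merge 7/51 + 8/51 → 5/17
merge 7/34 + 11/51 → 43/102
merge 29/102 + 5/17 → 59/102
merge 43/102 + 59/102 → 1
L = 7/34 + 5/17 + 43/102 + 59/102 + 1 = 5/2 = 2.5 bits/symbol.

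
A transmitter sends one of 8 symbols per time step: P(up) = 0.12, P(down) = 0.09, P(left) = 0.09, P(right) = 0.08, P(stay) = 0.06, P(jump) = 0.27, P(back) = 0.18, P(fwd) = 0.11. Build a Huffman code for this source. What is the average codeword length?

2.87 bits/symbol

Repeatedly combine the two least-probable nodes; the expected code length is the sum of the merged weights.
merge 3/50 + 2/25 → 7/50
merge 9/100 + 9/100 → 9/50
merge 11/100 + 3/25 → 23/100
merge 7/50 + 9/50 → 8/25
merge 9/50 + 23/100 → 41/100
merge 27/100 + 8/25 → 59/100
merge 41/100 + 59/100 → 1
L = 7/50 + 9/50 + 23/100 + 8/25 + 41/100 + 59/100 + 1 = 287/100 = 2.87 bits/symbol.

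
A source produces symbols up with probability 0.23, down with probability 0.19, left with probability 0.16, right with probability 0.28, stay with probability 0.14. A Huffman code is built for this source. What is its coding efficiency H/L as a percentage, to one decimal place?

99.0%

Entropy H = −Σ p log₂ p ≈ 2.2772 bits.
Huffman merges: 7/50+4/25→3/10; 19/100+23/100→21/50; 7/25+3/10→29/50; 21/50+29/50→1. L = 23/10 ≈ 2.3000.
Efficiency = H/L = 2.2772/2.3000 = 99.0%.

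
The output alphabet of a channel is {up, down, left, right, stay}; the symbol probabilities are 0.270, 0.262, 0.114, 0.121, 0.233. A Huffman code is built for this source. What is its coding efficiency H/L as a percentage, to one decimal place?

Entropy H = −Σ p log₂ p ≈ 2.2318 bits.
Huffman merges: 57/500+121/1000→47/200; 233/1000+47/200→117/250; 131/500+27/100→133/250; 117/250+133/250→1. L = 447/200 ≈ 2.2350.
Efficiency = H/L = 2.2318/2.2350 = 99.9%.

99.9%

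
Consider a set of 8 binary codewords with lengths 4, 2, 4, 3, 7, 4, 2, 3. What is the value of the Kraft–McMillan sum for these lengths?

With common denominator 2^7 = 128: Σ 2^(−ℓᵢ) = 8/128 + 32/128 + 8/128 + 16/128 + 1/128 + 8/128 + 32/128 + 16/128 = 121/128 = 0.9453125.

0.9453125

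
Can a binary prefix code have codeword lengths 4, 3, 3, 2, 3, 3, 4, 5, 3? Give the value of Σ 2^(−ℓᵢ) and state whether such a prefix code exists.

With common denominator 2^5 = 32: Σ 2^(−ℓᵢ) = 2/32 + 4/32 + 4/32 + 8/32 + 4/32 + 4/32 + 2/32 + 1/32 + 4/32 = 33/32 = 1.03125.
Kraft's inequality requires Σ ≤ 1; here Σ = 1.03125 > 1, so no such prefix code exists.

1.03125; no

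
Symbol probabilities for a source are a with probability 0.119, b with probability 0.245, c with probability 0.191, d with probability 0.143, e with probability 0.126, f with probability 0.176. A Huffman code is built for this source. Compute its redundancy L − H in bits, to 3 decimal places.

0.026 bits

Entropy H = −Σ p log₂ p ≈ 2.5377 bits.
Huffman merges: 119/1000+63/500→49/200; 143/1000+22/125→319/1000; 191/1000+49/200→109/250; 49/200+319/1000→141/250; 109/250+141/250→1. L = 641/250 ≈ 2.5640.
L − H = 2.5640 − 2.5377 = 0.026 bits.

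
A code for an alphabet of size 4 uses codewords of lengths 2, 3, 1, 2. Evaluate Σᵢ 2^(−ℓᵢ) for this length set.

1.125

With common denominator 2^3 = 8: Σ 2^(−ℓᵢ) = 2/8 + 1/8 + 4/8 + 2/8 = 9/8 = 1.125.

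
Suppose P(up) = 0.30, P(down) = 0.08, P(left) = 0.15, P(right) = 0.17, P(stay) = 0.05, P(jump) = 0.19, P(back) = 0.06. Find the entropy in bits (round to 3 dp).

H = −Σ pᵢ log₂ pᵢ.
−0.30·log₂(0.30) = 0.5211
−0.08·log₂(0.08) = 0.2915
−0.15·log₂(0.15) = 0.4105
−0.17·log₂(0.17) = 0.4346
−0.05·log₂(0.05) = 0.2161
−0.19·log₂(0.19) = 0.4552
−0.06·log₂(0.06) = 0.2435
Sum ≈ 2.5726 → 2.573 bits.

2.573 bits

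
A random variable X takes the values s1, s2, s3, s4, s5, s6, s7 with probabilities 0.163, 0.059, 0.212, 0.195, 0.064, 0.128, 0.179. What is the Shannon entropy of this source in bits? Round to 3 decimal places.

2.680 bits

H = −Σ pᵢ log₂ pᵢ.
−0.163·log₂(0.163) = 0.4266
−0.059·log₂(0.059) = 0.2409
−0.212·log₂(0.212) = 0.4744
−0.195·log₂(0.195) = 0.4599
−0.064·log₂(0.064) = 0.2538
−0.128·log₂(0.128) = 0.3796
−0.179·log₂(0.179) = 0.4443
Sum ≈ 2.6795 → 2.680 bits.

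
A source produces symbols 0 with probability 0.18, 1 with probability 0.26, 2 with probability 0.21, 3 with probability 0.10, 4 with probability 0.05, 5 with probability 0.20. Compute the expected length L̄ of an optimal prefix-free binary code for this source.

Repeatedly combine the two least-probable nodes; the expected code length is the sum of the merged weights.
merge 1/20 + 1/10 → 3/20
merge 3/20 + 9/50 → 33/100
merge 1/5 + 21/100 → 41/100
merge 13/50 + 33/100 → 59/100
merge 41/100 + 59/100 → 1
L = 3/20 + 33/100 + 41/100 + 59/100 + 1 = 62/25 = 2.48 bits/symbol.

2.48 bits/symbol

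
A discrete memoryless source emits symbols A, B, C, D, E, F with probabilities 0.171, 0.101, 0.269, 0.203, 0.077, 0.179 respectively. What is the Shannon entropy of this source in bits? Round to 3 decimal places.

2.475 bits

H = −Σ pᵢ log₂ pᵢ.
−0.171·log₂(0.171) = 0.4357
−0.101·log₂(0.101) = 0.3341
−0.269·log₂(0.269) = 0.5096
−0.203·log₂(0.203) = 0.4670
−0.077·log₂(0.077) = 0.2848
−0.179·log₂(0.179) = 0.4443
Sum ≈ 2.4754 → 2.475 bits.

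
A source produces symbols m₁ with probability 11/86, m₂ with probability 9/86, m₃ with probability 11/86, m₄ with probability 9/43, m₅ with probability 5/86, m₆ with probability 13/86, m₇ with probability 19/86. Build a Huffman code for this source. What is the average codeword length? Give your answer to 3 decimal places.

Repeatedly combine the two least-probable nodes; the expected code length is the sum of the merged weights.
merge 5/86 + 9/86 → 7/43
merge 11/86 + 11/86 → 11/43
merge 13/86 + 7/43 → 27/86
merge 9/43 + 19/86 → 37/86
merge 11/43 + 27/86 → 49/86
merge 37/86 + 49/86 → 1
L = 7/43 + 11/43 + 27/86 + 37/86 + 49/86 + 1 = 235/86 ≈ 2.733 bits/symbol.

2.733 bits/symbol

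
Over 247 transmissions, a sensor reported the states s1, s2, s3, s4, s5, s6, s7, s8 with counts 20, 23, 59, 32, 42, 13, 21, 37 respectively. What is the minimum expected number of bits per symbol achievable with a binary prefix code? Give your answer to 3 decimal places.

2.895 bits/symbol

Probabilities are the counts divided by 247.
Repeatedly combine the two least-probable nodes; the expected code length is the sum of the merged weights.
merge 1/19 + 20/247 → 33/247
merge 21/247 + 23/247 → 44/247
merge 32/247 + 33/247 → 5/19
merge 37/247 + 42/247 → 79/247
merge 44/247 + 59/247 → 103/247
merge 5/19 + 79/247 → 144/247
merge 103/247 + 144/247 → 1
L = 33/247 + 44/247 + 5/19 + 79/247 + 103/247 + 144/247 + 1 = 55/19 ≈ 2.895 bits/symbol.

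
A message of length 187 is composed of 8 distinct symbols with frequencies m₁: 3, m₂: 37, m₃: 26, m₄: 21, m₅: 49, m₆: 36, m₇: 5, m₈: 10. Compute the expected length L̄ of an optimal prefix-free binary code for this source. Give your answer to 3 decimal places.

Probabilities are the counts divided by 187.
Repeatedly combine the two least-probable nodes; the expected code length is the sum of the merged weights.
merge 3/187 + 5/187 → 8/187
merge 8/187 + 10/187 → 18/187
merge 18/187 + 21/187 → 39/187
merge 26/187 + 36/187 → 62/187
merge 37/187 + 39/187 → 76/187
merge 49/187 + 62/187 → 111/187
merge 76/187 + 111/187 → 1
L = 8/187 + 18/187 + 39/187 + 62/187 + 76/187 + 111/187 + 1 = 501/187 ≈ 2.679 bits/symbol.

2.679 bits/symbol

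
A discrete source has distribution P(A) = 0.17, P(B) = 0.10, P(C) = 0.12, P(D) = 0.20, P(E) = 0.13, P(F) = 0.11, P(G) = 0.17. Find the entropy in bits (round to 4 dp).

H = −Σ pᵢ log₂ pᵢ.
−0.17·log₂(0.17) = 0.4346
−0.10·log₂(0.10) = 0.3322
−0.12·log₂(0.12) = 0.3671
−0.20·log₂(0.20) = 0.4644
−0.13·log₂(0.13) = 0.3826
−0.11·log₂(0.11) = 0.3503
−0.17·log₂(0.17) = 0.4346
Sum ≈ 2.7658 → 2.7658 bits.

2.7658 bits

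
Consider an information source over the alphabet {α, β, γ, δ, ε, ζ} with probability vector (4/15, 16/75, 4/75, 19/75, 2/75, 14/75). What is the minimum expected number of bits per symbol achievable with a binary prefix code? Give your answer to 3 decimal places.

2.347 bits/symbol

Repeatedly combine the two least-probable nodes; the expected code length is the sum of the merged weights.
merge 2/75 + 4/75 → 2/25
merge 2/25 + 14/75 → 4/15
merge 16/75 + 19/75 → 7/15
merge 4/15 + 4/15 → 8/15
merge 7/15 + 8/15 → 1
L = 2/25 + 4/15 + 7/15 + 8/15 + 1 = 176/75 ≈ 2.347 bits/symbol.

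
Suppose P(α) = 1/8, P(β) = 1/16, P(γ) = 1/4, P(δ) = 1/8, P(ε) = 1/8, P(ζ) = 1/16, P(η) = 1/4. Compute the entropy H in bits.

Each probability is a power of 1/2, so log₂(1/p) is an integer.
H = Σ p·log₂(1/p) = 1/8·3 + 1/16·4 + 1/4·2 + 1/8·3 + 1/8·3 + 1/16·4 + 1/4·2 = 2.625 bits.

2.625 bits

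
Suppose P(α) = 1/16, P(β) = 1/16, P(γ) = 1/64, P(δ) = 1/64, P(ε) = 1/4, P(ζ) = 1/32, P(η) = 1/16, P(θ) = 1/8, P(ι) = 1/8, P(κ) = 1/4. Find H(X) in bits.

Each probability is a power of 1/2, so log₂(1/p) is an integer.
H = Σ p·log₂(1/p) = 1/16·4 + 1/16·4 + 1/64·6 + 1/64·6 + 1/4·2 + 1/32·5 + 1/16·4 + 1/8·3 + 1/8·3 + 1/4·2 = 2.84375 bits.

2.84375 bits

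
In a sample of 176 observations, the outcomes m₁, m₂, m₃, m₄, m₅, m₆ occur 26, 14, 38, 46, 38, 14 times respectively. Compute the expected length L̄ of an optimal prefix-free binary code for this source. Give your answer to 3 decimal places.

2.466 bits/symbol

Probabilities are the counts divided by 176.
Repeatedly combine the two least-probable nodes; the expected code length is the sum of the merged weights.
merge 7/88 + 7/88 → 7/44
merge 13/88 + 7/44 → 27/88
merge 19/88 + 19/88 → 19/44
merge 23/88 + 27/88 → 25/44
merge 19/44 + 25/44 → 1
L = 7/44 + 27/88 + 19/44 + 25/44 + 1 = 217/88 ≈ 2.466 bits/symbol.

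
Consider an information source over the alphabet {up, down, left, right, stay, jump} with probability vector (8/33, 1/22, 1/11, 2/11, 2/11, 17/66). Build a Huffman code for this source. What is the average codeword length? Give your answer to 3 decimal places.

2.455 bits/symbol

Repeatedly combine the two least-probable nodes; the expected code length is the sum of the merged weights.
merge 1/22 + 1/11 → 3/22
merge 3/22 + 2/11 → 7/22
merge 2/11 + 8/33 → 14/33
merge 17/66 + 7/22 → 19/33
merge 14/33 + 19/33 → 1
L = 3/22 + 7/22 + 14/33 + 19/33 + 1 = 27/11 ≈ 2.455 bits/symbol.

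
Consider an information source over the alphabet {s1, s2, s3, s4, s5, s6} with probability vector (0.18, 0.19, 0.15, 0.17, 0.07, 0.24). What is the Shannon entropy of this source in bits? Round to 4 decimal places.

2.5084 bits

H = −Σ pᵢ log₂ pᵢ.
−0.18·log₂(0.18) = 0.4453
−0.19·log₂(0.19) = 0.4552
−0.15·log₂(0.15) = 0.4105
−0.17·log₂(0.17) = 0.4346
−0.07·log₂(0.07) = 0.2686
−0.24·log₂(0.24) = 0.4941
Sum ≈ 2.5084 → 2.5084 bits.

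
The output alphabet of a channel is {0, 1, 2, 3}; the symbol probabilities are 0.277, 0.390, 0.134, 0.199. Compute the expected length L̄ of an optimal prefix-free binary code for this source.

Repeatedly combine the two least-probable nodes; the expected code length is the sum of the merged weights.
merge 67/500 + 199/1000 → 333/1000
merge 277/1000 + 333/1000 → 61/100
merge 39/100 + 61/100 → 1
L = 333/1000 + 61/100 + 1 = 1943/1000 = 1.943 bits/symbol.

1.943 bits/symbol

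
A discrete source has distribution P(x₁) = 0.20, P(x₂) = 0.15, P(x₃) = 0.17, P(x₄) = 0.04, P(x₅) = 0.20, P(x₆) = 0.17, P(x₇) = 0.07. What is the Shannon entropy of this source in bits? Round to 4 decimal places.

2.6628 bits

H = −Σ pᵢ log₂ pᵢ.
−0.20·log₂(0.20) = 0.4644
−0.15·log₂(0.15) = 0.4105
−0.17·log₂(0.17) = 0.4346
−0.04·log₂(0.04) = 0.1858
−0.20·log₂(0.20) = 0.4644
−0.17·log₂(0.17) = 0.4346
−0.07·log₂(0.07) = 0.2686
Sum ≈ 2.6628 → 2.6628 bits.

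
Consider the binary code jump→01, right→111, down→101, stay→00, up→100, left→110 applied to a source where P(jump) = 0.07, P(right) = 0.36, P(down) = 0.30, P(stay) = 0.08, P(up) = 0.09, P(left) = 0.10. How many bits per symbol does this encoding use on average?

2.85 bits/symbol

L̄ = Σ pᵢ·ℓᵢ = 0.07·2 + 0.36·3 + 0.30·3 + 0.08·2 + 0.09·3 + 0.10·3 = 2.85 bits/symbol.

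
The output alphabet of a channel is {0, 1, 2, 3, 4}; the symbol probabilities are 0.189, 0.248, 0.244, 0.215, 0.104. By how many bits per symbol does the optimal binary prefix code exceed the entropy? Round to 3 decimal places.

0.027 bits

Entropy H = −Σ p log₂ p ≈ 2.2661 bits.
Huffman merges: 13/125+189/1000→293/1000; 43/200+61/250→459/1000; 31/125+293/1000→541/1000; 459/1000+541/1000→1. L = 2293/1000 ≈ 2.2930.
L − H = 2.2930 − 2.2661 = 0.027 bits.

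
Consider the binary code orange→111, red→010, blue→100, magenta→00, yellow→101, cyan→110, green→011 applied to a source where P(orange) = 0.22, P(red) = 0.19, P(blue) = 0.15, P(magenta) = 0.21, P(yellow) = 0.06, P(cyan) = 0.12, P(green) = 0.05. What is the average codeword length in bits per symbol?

2.79 bits/symbol

L̄ = Σ pᵢ·ℓᵢ = 0.22·3 + 0.19·3 + 0.15·3 + 0.21·2 + 0.06·3 + 0.12·3 + 0.05·3 = 2.79 bits/symbol.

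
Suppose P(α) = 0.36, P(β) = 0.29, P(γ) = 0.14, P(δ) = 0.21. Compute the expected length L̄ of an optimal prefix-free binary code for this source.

1.99 bits/symbol

Repeatedly combine the two least-probable nodes; the expected code length is the sum of the merged weights.
merge 7/50 + 21/100 → 7/20
merge 29/100 + 7/20 → 16/25
merge 9/25 + 16/25 → 1
L = 7/20 + 16/25 + 1 = 199/100 = 1.99 bits/symbol.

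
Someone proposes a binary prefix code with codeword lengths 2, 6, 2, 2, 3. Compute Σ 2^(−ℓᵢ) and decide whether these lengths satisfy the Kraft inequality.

0.890625; yes

With common denominator 2^6 = 64: Σ 2^(−ℓᵢ) = 16/64 + 1/64 + 16/64 + 16/64 + 8/64 = 57/64 = 0.890625.
Kraft's inequality requires Σ ≤ 1; here Σ = 0.890625 ≤ 1, so such a prefix code exists.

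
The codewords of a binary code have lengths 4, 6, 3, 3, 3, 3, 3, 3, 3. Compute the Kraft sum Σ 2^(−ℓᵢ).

0.953125

With common denominator 2^6 = 64: Σ 2^(−ℓᵢ) = 4/64 + 1/64 + 8/64 + 8/64 + 8/64 + 8/64 + 8/64 + 8/64 + 8/64 = 61/64 = 0.953125.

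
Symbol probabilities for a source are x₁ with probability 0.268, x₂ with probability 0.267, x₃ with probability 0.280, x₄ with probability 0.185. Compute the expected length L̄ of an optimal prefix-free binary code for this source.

Repeatedly combine the two least-probable nodes; the expected code length is the sum of the merged weights.
merge 37/200 + 267/1000 → 113/250
merge 67/250 + 7/25 → 137/250
merge 113/250 + 137/250 → 1
L = 113/250 + 137/250 + 1 = 2 bits/symbol.

2 bits/symbol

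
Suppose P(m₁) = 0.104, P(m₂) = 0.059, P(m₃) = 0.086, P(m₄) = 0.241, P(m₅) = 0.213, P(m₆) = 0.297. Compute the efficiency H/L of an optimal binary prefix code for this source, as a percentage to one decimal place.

Entropy H = −Σ p log₂ p ≈ 2.3751 bits.
Huffman merges: 59/1000+43/500→29/200; 13/125+29/200→249/1000; 213/1000+241/1000→227/500; 249/1000+297/1000→273/500; 227/500+273/500→1. L = 1197/500 ≈ 2.3940.
Efficiency = H/L = 2.3751/2.3940 = 99.2%.

99.2%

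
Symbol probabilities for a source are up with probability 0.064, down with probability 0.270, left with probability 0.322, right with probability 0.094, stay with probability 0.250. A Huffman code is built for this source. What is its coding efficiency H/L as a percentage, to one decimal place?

97.8%

Entropy H = −Σ p log₂ p ≈ 2.1109 bits.
Huffman merges: 8/125+47/500→79/500; 79/500+1/4→51/125; 27/100+161/500→74/125; 51/125+74/125→1. L = 1079/500 ≈ 2.1580.
Efficiency = H/L = 2.1109/2.1580 = 97.8%.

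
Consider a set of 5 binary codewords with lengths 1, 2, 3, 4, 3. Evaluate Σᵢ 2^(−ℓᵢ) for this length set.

1.0625

With common denominator 2^4 = 16: Σ 2^(−ℓᵢ) = 8/16 + 4/16 + 2/16 + 1/16 + 2/16 = 17/16 = 1.0625.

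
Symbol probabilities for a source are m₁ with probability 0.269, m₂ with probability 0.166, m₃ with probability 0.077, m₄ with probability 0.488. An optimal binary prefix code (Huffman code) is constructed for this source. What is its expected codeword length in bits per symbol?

1.755 bits/symbol

Repeatedly combine the two least-probable nodes; the expected code length is the sum of the merged weights.
merge 77/1000 + 83/500 → 243/1000
merge 243/1000 + 269/1000 → 64/125
merge 61/125 + 64/125 → 1
L = 243/1000 + 64/125 + 1 = 351/200 = 1.755 bits/symbol.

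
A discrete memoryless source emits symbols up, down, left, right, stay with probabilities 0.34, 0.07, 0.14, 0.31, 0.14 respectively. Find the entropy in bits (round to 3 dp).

H = −Σ pᵢ log₂ pᵢ.
−0.34·log₂(0.34) = 0.5292
−0.07·log₂(0.07) = 0.2686
−0.14·log₂(0.14) = 0.3971
−0.31·log₂(0.31) = 0.5238
−0.14·log₂(0.14) = 0.3971
Sum ≈ 2.1157 → 2.116 bits.

2.116 bits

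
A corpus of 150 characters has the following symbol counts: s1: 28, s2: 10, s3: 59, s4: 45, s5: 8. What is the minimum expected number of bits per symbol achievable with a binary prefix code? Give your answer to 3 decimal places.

Probabilities are the counts divided by 150.
Repeatedly combine the two least-probable nodes; the expected code length is the sum of the merged weights.
merge 4/75 + 1/15 → 3/25
merge 3/25 + 14/75 → 23/75
merge 3/10 + 23/75 → 91/150
merge 59/150 + 91/150 → 1
L = 3/25 + 23/75 + 91/150 + 1 = 61/30 ≈ 2.033 bits/symbol.

2.033 bits/symbol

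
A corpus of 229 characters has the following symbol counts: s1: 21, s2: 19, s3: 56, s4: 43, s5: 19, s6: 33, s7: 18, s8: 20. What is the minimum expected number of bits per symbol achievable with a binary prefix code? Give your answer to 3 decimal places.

Probabilities are the counts divided by 229.
Repeatedly combine the two least-probable nodes; the expected code length is the sum of the merged weights.
merge 18/229 + 19/229 → 37/229
merge 19/229 + 20/229 → 39/229
merge 21/229 + 33/229 → 54/229
merge 37/229 + 39/229 → 76/229
merge 43/229 + 54/229 → 97/229
merge 56/229 + 76/229 → 132/229
merge 97/229 + 132/229 → 1
L = 37/229 + 39/229 + 54/229 + 76/229 + 97/229 + 132/229 + 1 = 664/229 ≈ 2.900 bits/symbol.

2.900 bits/symbol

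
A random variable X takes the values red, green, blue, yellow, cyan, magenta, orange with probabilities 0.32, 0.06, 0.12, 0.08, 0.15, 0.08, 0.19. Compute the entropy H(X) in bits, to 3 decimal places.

H = −Σ pᵢ log₂ pᵢ.
−0.32·log₂(0.32) = 0.5260
−0.06·log₂(0.06) = 0.2435
−0.12·log₂(0.12) = 0.3671
−0.08·log₂(0.08) = 0.2915
−0.15·log₂(0.15) = 0.4105
−0.08·log₂(0.08) = 0.2915
−0.19·log₂(0.19) = 0.4552
Sum ≈ 2.5854 → 2.585 bits.

2.585 bits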